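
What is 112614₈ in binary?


Each octal digit → 3 binary bits:
  1 = 001
  1 = 001
  2 = 010
  6 = 110
  1 = 001
  4 = 100
Concatenate: 001 001 010 110 001 100
= 001001010110001100


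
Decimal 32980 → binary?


Divide by 2 repeatedly:
32980 ÷ 2 = 16490 remainder 0
16490 ÷ 2 = 8245 remainder 0
8245 ÷ 2 = 4122 remainder 1
4122 ÷ 2 = 2061 remainder 0
2061 ÷ 2 = 1030 remainder 1
1030 ÷ 2 = 515 remainder 0
515 ÷ 2 = 257 remainder 1
257 ÷ 2 = 128 remainder 1
128 ÷ 2 = 64 remainder 0
64 ÷ 2 = 32 remainder 0
32 ÷ 2 = 16 remainder 0
16 ÷ 2 = 8 remainder 0
8 ÷ 2 = 4 remainder 0
4 ÷ 2 = 2 remainder 0
2 ÷ 2 = 1 remainder 0
1 ÷ 2 = 0 remainder 1
Reading remainders bottom-up:
= 1000000011010100


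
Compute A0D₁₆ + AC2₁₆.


Align and add column by column (LSB to MSB, each column mod 16 with carry):
  0A0D
+ 0AC2
  ----
  col 0: D(13) + 2(2) + 0 (carry in) = 15 → F(15), carry out 0
  col 1: 0(0) + C(12) + 0 (carry in) = 12 → C(12), carry out 0
  col 2: A(10) + A(10) + 0 (carry in) = 20 → 4(4), carry out 1
  col 3: 0(0) + 0(0) + 1 (carry in) = 1 → 1(1), carry out 0
Reading digits MSB→LSB: 14CF
Strip leading zeros: 14CF
= 0x14CF


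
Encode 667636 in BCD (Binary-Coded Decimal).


Each digit → 4-bit binary:
  6 → 0110
  6 → 0110
  7 → 0111
  6 → 0110
  3 → 0011
  6 → 0110
= 0110 0110 0111 0110 0011 0110


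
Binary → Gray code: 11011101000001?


Binary: 11011101000001
Gray code: G = B XOR (B >> 1)
B >> 1 = 01101110100000
11011101000001 XOR 01101110100000:
  1 XOR 0 = 1
  1 XOR 1 = 0
  0 XOR 1 = 1
  1 XOR 0 = 1
  1 XOR 1 = 0
  1 XOR 1 = 0
  0 XOR 1 = 1
  1 XOR 0 = 1
  0 XOR 1 = 1
  0 XOR 0 = 0
  0 XOR 0 = 0
  0 XOR 0 = 0
  0 XOR 0 = 0
  1 XOR 0 = 1
= 10110011100001


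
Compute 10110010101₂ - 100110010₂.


Align and subtract column by column (LSB to MSB, borrowing when needed):
  10110010101
- 00100110010
  -----------
  col 0: (1 - 0 borrow-in) - 0 → 1 - 0 = 1, borrow out 0
  col 1: (0 - 0 borrow-in) - 1 → borrow from next column: (0+2) - 1 = 1, borrow out 1
  col 2: (1 - 1 borrow-in) - 0 → 0 - 0 = 0, borrow out 0
  col 3: (0 - 0 borrow-in) - 0 → 0 - 0 = 0, borrow out 0
  col 4: (1 - 0 borrow-in) - 1 → 1 - 1 = 0, borrow out 0
  col 5: (0 - 0 borrow-in) - 1 → borrow from next column: (0+2) - 1 = 1, borrow out 1
  col 6: (0 - 1 borrow-in) - 0 → borrow from next column: (-1+2) - 0 = 1, borrow out 1
  col 7: (1 - 1 borrow-in) - 0 → 0 - 0 = 0, borrow out 0
  col 8: (1 - 0 borrow-in) - 1 → 1 - 1 = 0, borrow out 0
  col 9: (0 - 0 borrow-in) - 0 → 0 - 0 = 0, borrow out 0
  col 10: (1 - 0 borrow-in) - 0 → 1 - 0 = 1, borrow out 0
Reading bits MSB→LSB: 10001100011
Strip leading zeros: 10001100011
= 10001100011


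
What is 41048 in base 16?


Divide by 16 repeatedly:
41048 ÷ 16 = 2565 remainder 8 (8)
2565 ÷ 16 = 160 remainder 5 (5)
160 ÷ 16 = 10 remainder 0 (0)
10 ÷ 16 = 0 remainder 10 (A)
Reading remainders bottom-up:
= 0xA058


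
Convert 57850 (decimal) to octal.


Divide by 8 repeatedly:
57850 ÷ 8 = 7231 remainder 2
7231 ÷ 8 = 903 remainder 7
903 ÷ 8 = 112 remainder 7
112 ÷ 8 = 14 remainder 0
14 ÷ 8 = 1 remainder 6
1 ÷ 8 = 0 remainder 1
Reading remainders bottom-up:
= 0o160772


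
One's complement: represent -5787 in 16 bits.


Original: 0001011010011011
Invert all bits:
  bit 0: 0 → 1
  bit 1: 0 → 1
  bit 2: 0 → 1
  bit 3: 1 → 0
  bit 4: 0 → 1
  bit 5: 1 → 0
  bit 6: 1 → 0
  bit 7: 0 → 1
  bit 8: 1 → 0
  bit 9: 0 → 1
  bit 10: 0 → 1
  bit 11: 1 → 0
  bit 12: 1 → 0
  bit 13: 0 → 1
  bit 14: 1 → 0
  bit 15: 1 → 0
= 1110100101100100


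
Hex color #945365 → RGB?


Hex: #945365
R = 94₁₆ = 148
G = 53₁₆ = 83
B = 65₁₆ = 101
= RGB(148, 83, 101)


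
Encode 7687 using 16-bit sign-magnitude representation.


Sign bit: 0 (positive)
Magnitude: 7687 = 001111000000111
= 0001111000000111


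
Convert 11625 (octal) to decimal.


Positional values:
Position 0: 5 × 8^0 = 5
Position 1: 2 × 8^1 = 16
Position 2: 6 × 8^2 = 384
Position 3: 1 × 8^3 = 512
Position 4: 1 × 8^4 = 4096
Sum = 5 + 16 + 384 + 512 + 4096
= 5013


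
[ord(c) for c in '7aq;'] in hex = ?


String: '7aq;'  (4 characters)
Per-character ASCII lookup:
  '7': digits start at 48: '7' = 48 + 7 = 55 → 0x37
  'a': lowercase starts at 97: 'a' = 97 + 0 = 97 → 0x61
  'q': lowercase starts at 97: 'q' = 97 + 16 = 113 → 0x71
  ';': special character: ';' = 59 → 0x3B
= 0x37 0x61 0x71 0x3B


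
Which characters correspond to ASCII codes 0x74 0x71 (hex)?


Codes (hex): 0x74 0x71
Per-code ASCII lookup:
  0x74 = 116  (range 97-122: lowercase, 116 - 97 = 19) → 't'
  0x71 = 113  (range 97-122: lowercase, 113 - 97 = 16) → 'q'
= 'tq'


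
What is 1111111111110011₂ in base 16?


Group into 4-bit nibbles: 1111111111110011
  1111 = F
  1111 = F
  1111 = F
  0011 = 3
= 0xFFF3


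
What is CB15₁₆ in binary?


Each hex digit → 4 binary bits:
  C = 1100
  B = 1011
  1 = 0001
  5 = 0101
Concatenate: 1100 1011 0001 0101
= 1100101100010101


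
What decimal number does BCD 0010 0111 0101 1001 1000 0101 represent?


Each 4-bit group → digit:
  0010 → 2
  0111 → 7
  0101 → 5
  1001 → 9
  1000 → 8
  0101 → 5
= 275985


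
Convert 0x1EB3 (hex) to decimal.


Positional values:
Position 0: 3 × 16^0 = 3 × 1 = 3
Position 1: B × 16^1 = 11 × 16 = 176
Position 2: E × 16^2 = 14 × 256 = 3584
Position 3: 1 × 16^3 = 1 × 4096 = 4096
Sum = 3 + 176 + 3584 + 4096
= 7859


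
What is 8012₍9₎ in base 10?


Positional values (base 9):
  2 × 9^0 = 2 × 1 = 2
  1 × 9^1 = 1 × 9 = 9
  0 × 9^2 = 0 × 81 = 0
  8 × 9^3 = 8 × 729 = 5832
Sum = 2 + 9 + 0 + 5832
= 5843


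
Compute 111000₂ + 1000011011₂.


Align and add column by column (LSB to MSB, carry propagating):
  00000111000
+ 01000011011
  -----------
  col 0: 0 + 1 + 0 (carry in) = 1 → bit 1, carry out 0
  col 1: 0 + 1 + 0 (carry in) = 1 → bit 1, carry out 0
  col 2: 0 + 0 + 0 (carry in) = 0 → bit 0, carry out 0
  col 3: 1 + 1 + 0 (carry in) = 2 → bit 0, carry out 1
  col 4: 1 + 1 + 1 (carry in) = 3 → bit 1, carry out 1
  col 5: 1 + 0 + 1 (carry in) = 2 → bit 0, carry out 1
  col 6: 0 + 0 + 1 (carry in) = 1 → bit 1, carry out 0
  col 7: 0 + 0 + 0 (carry in) = 0 → bit 0, carry out 0
  col 8: 0 + 0 + 0 (carry in) = 0 → bit 0, carry out 0
  col 9: 0 + 1 + 0 (carry in) = 1 → bit 1, carry out 0
  col 10: 0 + 0 + 0 (carry in) = 0 → bit 0, carry out 0
Reading bits MSB→LSB: 01001010011
Strip leading zeros: 1001010011
= 1001010011


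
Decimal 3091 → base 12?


Divide by 12 repeatedly:
3091 ÷ 12 = 257 remainder 7
257 ÷ 12 = 21 remainder 5
21 ÷ 12 = 1 remainder 9
1 ÷ 12 = 0 remainder 1
Reading remainders bottom-up:
= 1957


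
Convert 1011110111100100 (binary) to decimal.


Positional values:
Bit 2: 1 × 2^2 = 4
Bit 5: 1 × 2^5 = 32
Bit 6: 1 × 2^6 = 64
Bit 7: 1 × 2^7 = 128
Bit 8: 1 × 2^8 = 256
Bit 10: 1 × 2^10 = 1024
Bit 11: 1 × 2^11 = 2048
Bit 12: 1 × 2^12 = 4096
Bit 13: 1 × 2^13 = 8192
Bit 15: 1 × 2^15 = 32768
Sum = 4 + 32 + 64 + 128 + 256 + 1024 + 2048 + 4096 + 8192 + 32768
= 48612


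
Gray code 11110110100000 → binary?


Gray code: 11110110100000
MSB stays the same: 1
Each subsequent bit = prev_binary XOR current_gray:
  B[1] = 1 XOR 1 = 0
  B[2] = 0 XOR 1 = 1
  B[3] = 1 XOR 1 = 0
  B[4] = 0 XOR 0 = 0
  B[5] = 0 XOR 1 = 1
  B[6] = 1 XOR 1 = 0
  B[7] = 0 XOR 0 = 0
  B[8] = 0 XOR 1 = 1
  B[9] = 1 XOR 0 = 1
  B[10] = 1 XOR 0 = 1
  B[11] = 1 XOR 0 = 1
  B[12] = 1 XOR 0 = 1
  B[13] = 1 XOR 0 = 1
= 10100100111111 (10559 decimal)


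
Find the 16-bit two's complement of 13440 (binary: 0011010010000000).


Original: 0011010010000000
Step 1 - Invert all bits: 1100101101111111
Step 2 - Add 1: 1100101101111111 + 1
= 1100101110000000 (represents -13440)


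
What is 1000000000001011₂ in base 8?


Group into 3-bit groups: 001000000000001011
  001 = 1
  000 = 0
  000 = 0
  000 = 0
  001 = 1
  011 = 3
= 0o100013


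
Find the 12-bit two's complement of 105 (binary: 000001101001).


Original: 000001101001
Step 1 - Invert all bits: 111110010110
Step 2 - Add 1: 111110010110 + 1
= 111110010111 (represents -105)


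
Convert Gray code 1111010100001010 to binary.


Gray code: 1111010100001010
MSB stays the same: 1
Each subsequent bit = prev_binary XOR current_gray:
  B[1] = 1 XOR 1 = 0
  B[2] = 0 XOR 1 = 1
  B[3] = 1 XOR 1 = 0
  B[4] = 0 XOR 0 = 0
  B[5] = 0 XOR 1 = 1
  B[6] = 1 XOR 0 = 1
  B[7] = 1 XOR 1 = 0
  B[8] = 0 XOR 0 = 0
  B[9] = 0 XOR 0 = 0
  B[10] = 0 XOR 0 = 0
  B[11] = 0 XOR 0 = 0
  B[12] = 0 XOR 1 = 1
  B[13] = 1 XOR 0 = 1
  B[14] = 1 XOR 1 = 0
  B[15] = 0 XOR 0 = 0
= 1010011000001100 (42508 decimal)


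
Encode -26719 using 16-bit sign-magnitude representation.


Sign bit: 1 (negative)
Magnitude: 26719 = 110100001011111
= 1110100001011111


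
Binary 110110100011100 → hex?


Group into 4-bit nibbles: 0110110100011100
  0110 = 6
  1101 = D
  0001 = 1
  1100 = C
= 0x6D1C


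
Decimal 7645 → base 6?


Divide by 6 repeatedly:
7645 ÷ 6 = 1274 remainder 1
1274 ÷ 6 = 212 remainder 2
212 ÷ 6 = 35 remainder 2
35 ÷ 6 = 5 remainder 5
5 ÷ 6 = 0 remainder 5
Reading remainders bottom-up:
= 55221


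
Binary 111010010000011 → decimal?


Positional values:
Bit 0: 1 × 2^0 = 1
Bit 1: 1 × 2^1 = 2
Bit 7: 1 × 2^7 = 128
Bit 10: 1 × 2^10 = 1024
Bit 12: 1 × 2^12 = 4096
Bit 13: 1 × 2^13 = 8192
Bit 14: 1 × 2^14 = 16384
Sum = 1 + 2 + 128 + 1024 + 4096 + 8192 + 16384
= 29827


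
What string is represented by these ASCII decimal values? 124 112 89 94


Codes (decimal): 124 112 89 94
Per-code ASCII lookup:
  124  (special character) → '|'
  112  (range 97-122: lowercase, 112 - 97 = 15) → 'p'
  89  (range 65-90: uppercase, 89 - 65 = 24) → 'Y'
  94  (special character) → '^'
= '|pY^'


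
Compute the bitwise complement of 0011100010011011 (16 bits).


Original: 0011100010011011
Invert all bits:
  bit 0: 0 → 1
  bit 1: 0 → 1
  bit 2: 1 → 0
  bit 3: 1 → 0
  bit 4: 1 → 0
  bit 5: 0 → 1
  bit 6: 0 → 1
  bit 7: 0 → 1
  bit 8: 1 → 0
  bit 9: 0 → 1
  bit 10: 0 → 1
  bit 11: 1 → 0
  bit 12: 1 → 0
  bit 13: 0 → 1
  bit 14: 1 → 0
  bit 15: 1 → 0
= 1100011101100100


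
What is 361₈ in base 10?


Positional values:
Position 0: 1 × 8^0 = 1
Position 1: 6 × 8^1 = 48
Position 2: 3 × 8^2 = 192
Sum = 1 + 48 + 192
= 241


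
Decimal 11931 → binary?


Divide by 2 repeatedly:
11931 ÷ 2 = 5965 remainder 1
5965 ÷ 2 = 2982 remainder 1
2982 ÷ 2 = 1491 remainder 0
1491 ÷ 2 = 745 remainder 1
745 ÷ 2 = 372 remainder 1
372 ÷ 2 = 186 remainder 0
186 ÷ 2 = 93 remainder 0
93 ÷ 2 = 46 remainder 1
46 ÷ 2 = 23 remainder 0
23 ÷ 2 = 11 remainder 1
11 ÷ 2 = 5 remainder 1
5 ÷ 2 = 2 remainder 1
2 ÷ 2 = 1 remainder 0
1 ÷ 2 = 0 remainder 1
Reading remainders bottom-up:
= 10111010011011


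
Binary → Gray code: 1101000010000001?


Binary: 1101000010000001
Gray code: G = B XOR (B >> 1)
B >> 1 = 0110100001000000
1101000010000001 XOR 0110100001000000:
  1 XOR 0 = 1
  1 XOR 1 = 0
  0 XOR 1 = 1
  1 XOR 0 = 1
  0 XOR 1 = 1
  0 XOR 0 = 0
  0 XOR 0 = 0
  0 XOR 0 = 0
  1 XOR 0 = 1
  0 XOR 1 = 1
  0 XOR 0 = 0
  0 XOR 0 = 0
  0 XOR 0 = 0
  0 XOR 0 = 0
  0 XOR 0 = 0
  1 XOR 0 = 1
= 1011100011000001


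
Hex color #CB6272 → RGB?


Hex: #CB6272
R = CB₁₆ = 203
G = 62₁₆ = 98
B = 72₁₆ = 114
= RGB(203, 98, 114)


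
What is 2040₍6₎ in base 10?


Positional values (base 6):
  0 × 6^0 = 0 × 1 = 0
  4 × 6^1 = 4 × 6 = 24
  0 × 6^2 = 0 × 36 = 0
  2 × 6^3 = 2 × 216 = 432
Sum = 0 + 24 + 0 + 432
= 456


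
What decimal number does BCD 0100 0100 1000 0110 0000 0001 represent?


Each 4-bit group → digit:
  0100 → 4
  0100 → 4
  1000 → 8
  0110 → 6
  0000 → 0
  0001 → 1
= 448601


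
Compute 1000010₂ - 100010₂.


Align and subtract column by column (LSB to MSB, borrowing when needed):
  1000010
- 0100010
  -------
  col 0: (0 - 0 borrow-in) - 0 → 0 - 0 = 0, borrow out 0
  col 1: (1 - 0 borrow-in) - 1 → 1 - 1 = 0, borrow out 0
  col 2: (0 - 0 borrow-in) - 0 → 0 - 0 = 0, borrow out 0
  col 3: (0 - 0 borrow-in) - 0 → 0 - 0 = 0, borrow out 0
  col 4: (0 - 0 borrow-in) - 0 → 0 - 0 = 0, borrow out 0
  col 5: (0 - 0 borrow-in) - 1 → borrow from next column: (0+2) - 1 = 1, borrow out 1
  col 6: (1 - 1 borrow-in) - 0 → 0 - 0 = 0, borrow out 0
Reading bits MSB→LSB: 0100000
Strip leading zeros: 100000
= 100000


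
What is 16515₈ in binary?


Each octal digit → 3 binary bits:
  1 = 001
  6 = 110
  5 = 101
  1 = 001
  5 = 101
Concatenate: 001 110 101 001 101
= 001110101001101


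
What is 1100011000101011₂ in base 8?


Group into 3-bit groups: 001100011000101011
  001 = 1
  100 = 4
  011 = 3
  000 = 0
  101 = 5
  011 = 3
= 0o143053


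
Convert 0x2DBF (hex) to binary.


Each hex digit → 4 binary bits:
  2 = 0010
  D = 1101
  B = 1011
  F = 1111
Concatenate: 0010 1101 1011 1111
= 0010110110111111


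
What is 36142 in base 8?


Divide by 8 repeatedly:
36142 ÷ 8 = 4517 remainder 6
4517 ÷ 8 = 564 remainder 5
564 ÷ 8 = 70 remainder 4
70 ÷ 8 = 8 remainder 6
8 ÷ 8 = 1 remainder 0
1 ÷ 8 = 0 remainder 1
Reading remainders bottom-up:
= 0o106456


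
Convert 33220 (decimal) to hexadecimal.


Divide by 16 repeatedly:
33220 ÷ 16 = 2076 remainder 4 (4)
2076 ÷ 16 = 129 remainder 12 (C)
129 ÷ 16 = 8 remainder 1 (1)
8 ÷ 16 = 0 remainder 8 (8)
Reading remainders bottom-up:
= 0x81C4


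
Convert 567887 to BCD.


Each digit → 4-bit binary:
  5 → 0101
  6 → 0110
  7 → 0111
  8 → 1000
  8 → 1000
  7 → 0111
= 0101 0110 0111 1000 1000 0111


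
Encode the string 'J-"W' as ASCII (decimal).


String: 'J-"W'  (4 characters)
Per-character ASCII lookup:
  'J': uppercase starts at 65: 'J' = 65 + 9 = 74
  '-': special character: '-' = 45
  '"': special character: '"' = 34
  'W': uppercase starts at 65: 'W' = 65 + 22 = 87
= 74 45 34 87


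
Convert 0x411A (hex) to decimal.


Positional values:
Position 0: A × 16^0 = 10 × 1 = 10
Position 1: 1 × 16^1 = 1 × 16 = 16
Position 2: 1 × 16^2 = 1 × 256 = 256
Position 3: 4 × 16^3 = 4 × 4096 = 16384
Sum = 10 + 16 + 256 + 16384
= 16666


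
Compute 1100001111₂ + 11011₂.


Align and add column by column (LSB to MSB, carry propagating):
  01100001111
+ 00000011011
  -----------
  col 0: 1 + 1 + 0 (carry in) = 2 → bit 0, carry out 1
  col 1: 1 + 1 + 1 (carry in) = 3 → bit 1, carry out 1
  col 2: 1 + 0 + 1 (carry in) = 2 → bit 0, carry out 1
  col 3: 1 + 1 + 1 (carry in) = 3 → bit 1, carry out 1
  col 4: 0 + 1 + 1 (carry in) = 2 → bit 0, carry out 1
  col 5: 0 + 0 + 1 (carry in) = 1 → bit 1, carry out 0
  col 6: 0 + 0 + 0 (carry in) = 0 → bit 0, carry out 0
  col 7: 0 + 0 + 0 (carry in) = 0 → bit 0, carry out 0
  col 8: 1 + 0 + 0 (carry in) = 1 → bit 1, carry out 0
  col 9: 1 + 0 + 0 (carry in) = 1 → bit 1, carry out 0
  col 10: 0 + 0 + 0 (carry in) = 0 → bit 0, carry out 0
Reading bits MSB→LSB: 01100101010
Strip leading zeros: 1100101010
= 1100101010


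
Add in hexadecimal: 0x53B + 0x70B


Align and add column by column (LSB to MSB, each column mod 16 with carry):
  053B
+ 070B
  ----
  col 0: B(11) + B(11) + 0 (carry in) = 22 → 6(6), carry out 1
  col 1: 3(3) + 0(0) + 1 (carry in) = 4 → 4(4), carry out 0
  col 2: 5(5) + 7(7) + 0 (carry in) = 12 → C(12), carry out 0
  col 3: 0(0) + 0(0) + 0 (carry in) = 0 → 0(0), carry out 0
Reading digits MSB→LSB: 0C46
Strip leading zeros: C46
= 0xC46


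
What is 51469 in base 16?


Divide by 16 repeatedly:
51469 ÷ 16 = 3216 remainder 13 (D)
3216 ÷ 16 = 201 remainder 0 (0)
201 ÷ 16 = 12 remainder 9 (9)
12 ÷ 16 = 0 remainder 12 (C)
Reading remainders bottom-up:
= 0xC90D


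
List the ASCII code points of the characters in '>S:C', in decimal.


String: '>S:C'  (4 characters)
Per-character ASCII lookup:
  '>': special character: '>' = 62
  'S': uppercase starts at 65: 'S' = 65 + 18 = 83
  ':': special character: ':' = 58
  'C': uppercase starts at 65: 'C' = 65 + 2 = 67
= 62 83 58 67


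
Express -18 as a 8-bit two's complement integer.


Original: 00010010
Step 1 - Invert all bits: 11101101
Step 2 - Add 1: 11101101 + 1
= 11101110 (represents -18)


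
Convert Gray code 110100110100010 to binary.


Gray code: 110100110100010
MSB stays the same: 1
Each subsequent bit = prev_binary XOR current_gray:
  B[1] = 1 XOR 1 = 0
  B[2] = 0 XOR 0 = 0
  B[3] = 0 XOR 1 = 1
  B[4] = 1 XOR 0 = 1
  B[5] = 1 XOR 0 = 1
  B[6] = 1 XOR 1 = 0
  B[7] = 0 XOR 1 = 1
  B[8] = 1 XOR 0 = 1
  B[9] = 1 XOR 1 = 0
  B[10] = 0 XOR 0 = 0
  B[11] = 0 XOR 0 = 0
  B[12] = 0 XOR 0 = 0
  B[13] = 0 XOR 1 = 1
  B[14] = 1 XOR 0 = 1
= 100111011000011 (20163 decimal)


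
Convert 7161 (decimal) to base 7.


Divide by 7 repeatedly:
7161 ÷ 7 = 1023 remainder 0
1023 ÷ 7 = 146 remainder 1
146 ÷ 7 = 20 remainder 6
20 ÷ 7 = 2 remainder 6
2 ÷ 7 = 0 remainder 2
Reading remainders bottom-up:
= 26610


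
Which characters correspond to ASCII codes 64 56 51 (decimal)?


Codes (decimal): 64 56 51
Per-code ASCII lookup:
  64  (special character) → '@'
  56  (range 48-57: digits, 56 - 48 = 8) → '8'
  51  (range 48-57: digits, 51 - 48 = 3) → '3'
= '@83'


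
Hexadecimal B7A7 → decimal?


Positional values:
Position 0: 7 × 16^0 = 7 × 1 = 7
Position 1: A × 16^1 = 10 × 16 = 160
Position 2: 7 × 16^2 = 7 × 256 = 1792
Position 3: B × 16^3 = 11 × 4096 = 45056
Sum = 7 + 160 + 1792 + 45056
= 47015


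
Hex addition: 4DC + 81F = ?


Align and add column by column (LSB to MSB, each column mod 16 with carry):
  04DC
+ 081F
  ----
  col 0: C(12) + F(15) + 0 (carry in) = 27 → B(11), carry out 1
  col 1: D(13) + 1(1) + 1 (carry in) = 15 → F(15), carry out 0
  col 2: 4(4) + 8(8) + 0 (carry in) = 12 → C(12), carry out 0
  col 3: 0(0) + 0(0) + 0 (carry in) = 0 → 0(0), carry out 0
Reading digits MSB→LSB: 0CFB
Strip leading zeros: CFB
= 0xCFB


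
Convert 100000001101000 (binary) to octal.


Group into 3-bit groups: 100000001101000
  100 = 4
  000 = 0
  001 = 1
  101 = 5
  000 = 0
= 0o40150


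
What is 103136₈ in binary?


Each octal digit → 3 binary bits:
  1 = 001
  0 = 000
  3 = 011
  1 = 001
  3 = 011
  6 = 110
Concatenate: 001 000 011 001 011 110
= 001000011001011110


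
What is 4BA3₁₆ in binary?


Each hex digit → 4 binary bits:
  4 = 0100
  B = 1011
  A = 1010
  3 = 0011
Concatenate: 0100 1011 1010 0011
= 0100101110100011


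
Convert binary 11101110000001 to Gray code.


Binary: 11101110000001
Gray code: G = B XOR (B >> 1)
B >> 1 = 01110111000000
11101110000001 XOR 01110111000000:
  1 XOR 0 = 1
  1 XOR 1 = 0
  1 XOR 1 = 0
  0 XOR 1 = 1
  1 XOR 0 = 1
  1 XOR 1 = 0
  1 XOR 1 = 0
  0 XOR 1 = 1
  0 XOR 0 = 0
  0 XOR 0 = 0
  0 XOR 0 = 0
  0 XOR 0 = 0
  0 XOR 0 = 0
  1 XOR 0 = 1
= 10011001000001


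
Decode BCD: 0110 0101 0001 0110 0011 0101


Each 4-bit group → digit:
  0110 → 6
  0101 → 5
  0001 → 1
  0110 → 6
  0011 → 3
  0101 → 5
= 651635


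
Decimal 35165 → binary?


Divide by 2 repeatedly:
35165 ÷ 2 = 17582 remainder 1
17582 ÷ 2 = 8791 remainder 0
8791 ÷ 2 = 4395 remainder 1
4395 ÷ 2 = 2197 remainder 1
2197 ÷ 2 = 1098 remainder 1
1098 ÷ 2 = 549 remainder 0
549 ÷ 2 = 274 remainder 1
274 ÷ 2 = 137 remainder 0
137 ÷ 2 = 68 remainder 1
68 ÷ 2 = 34 remainder 0
34 ÷ 2 = 17 remainder 0
17 ÷ 2 = 8 remainder 1
8 ÷ 2 = 4 remainder 0
4 ÷ 2 = 2 remainder 0
2 ÷ 2 = 1 remainder 0
1 ÷ 2 = 0 remainder 1
Reading remainders bottom-up:
= 1000100101011101


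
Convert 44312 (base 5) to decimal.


Positional values (base 5):
  2 × 5^0 = 2 × 1 = 2
  1 × 5^1 = 1 × 5 = 5
  3 × 5^2 = 3 × 25 = 75
  4 × 5^3 = 4 × 125 = 500
  4 × 5^4 = 4 × 625 = 2500
Sum = 2 + 5 + 75 + 500 + 2500
= 3082


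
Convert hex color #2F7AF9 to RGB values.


Hex: #2F7AF9
R = 2F₁₆ = 47
G = 7A₁₆ = 122
B = F9₁₆ = 249
= RGB(47, 122, 249)


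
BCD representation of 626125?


Each digit → 4-bit binary:
  6 → 0110
  2 → 0010
  6 → 0110
  1 → 0001
  2 → 0010
  5 → 0101
= 0110 0010 0110 0001 0010 0101


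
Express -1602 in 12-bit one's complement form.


Original: 011001000010
Invert all bits:
  bit 0: 0 → 1
  bit 1: 1 → 0
  bit 2: 1 → 0
  bit 3: 0 → 1
  bit 4: 0 → 1
  bit 5: 1 → 0
  bit 6: 0 → 1
  bit 7: 0 → 1
  bit 8: 0 → 1
  bit 9: 0 → 1
  bit 10: 1 → 0
  bit 11: 0 → 1
= 100110111101


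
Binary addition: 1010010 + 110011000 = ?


Align and add column by column (LSB to MSB, carry propagating):
  0001010010
+ 0110011000
  ----------
  col 0: 0 + 0 + 0 (carry in) = 0 → bit 0, carry out 0
  col 1: 1 + 0 + 0 (carry in) = 1 → bit 1, carry out 0
  col 2: 0 + 0 + 0 (carry in) = 0 → bit 0, carry out 0
  col 3: 0 + 1 + 0 (carry in) = 1 → bit 1, carry out 0
  col 4: 1 + 1 + 0 (carry in) = 2 → bit 0, carry out 1
  col 5: 0 + 0 + 1 (carry in) = 1 → bit 1, carry out 0
  col 6: 1 + 0 + 0 (carry in) = 1 → bit 1, carry out 0
  col 7: 0 + 1 + 0 (carry in) = 1 → bit 1, carry out 0
  col 8: 0 + 1 + 0 (carry in) = 1 → bit 1, carry out 0
  col 9: 0 + 0 + 0 (carry in) = 0 → bit 0, carry out 0
Reading bits MSB→LSB: 0111101010
Strip leading zeros: 111101010
= 111101010


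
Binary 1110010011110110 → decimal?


Positional values:
Bit 1: 1 × 2^1 = 2
Bit 2: 1 × 2^2 = 4
Bit 4: 1 × 2^4 = 16
Bit 5: 1 × 2^5 = 32
Bit 6: 1 × 2^6 = 64
Bit 7: 1 × 2^7 = 128
Bit 10: 1 × 2^10 = 1024
Bit 13: 1 × 2^13 = 8192
Bit 14: 1 × 2^14 = 16384
Bit 15: 1 × 2^15 = 32768
Sum = 2 + 4 + 16 + 32 + 64 + 128 + 1024 + 8192 + 16384 + 32768
= 58614


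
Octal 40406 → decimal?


Positional values:
Position 0: 6 × 8^0 = 6
Position 1: 0 × 8^1 = 0
Position 2: 4 × 8^2 = 256
Position 3: 0 × 8^3 = 0
Position 4: 4 × 8^4 = 16384
Sum = 6 + 0 + 256 + 0 + 16384
= 16646


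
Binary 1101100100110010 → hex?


Group into 4-bit nibbles: 1101100100110010
  1101 = D
  1001 = 9
  0011 = 3
  0010 = 2
= 0xD932


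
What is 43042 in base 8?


Divide by 8 repeatedly:
43042 ÷ 8 = 5380 remainder 2
5380 ÷ 8 = 672 remainder 4
672 ÷ 8 = 84 remainder 0
84 ÷ 8 = 10 remainder 4
10 ÷ 8 = 1 remainder 2
1 ÷ 8 = 0 remainder 1
Reading remainders bottom-up:
= 0o124042


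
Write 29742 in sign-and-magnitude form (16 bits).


Sign bit: 0 (positive)
Magnitude: 29742 = 111010000101110
= 0111010000101110


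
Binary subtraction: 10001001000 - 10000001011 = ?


Align and subtract column by column (LSB to MSB, borrowing when needed):
  10001001000
- 10000001011
  -----------
  col 0: (0 - 0 borrow-in) - 1 → borrow from next column: (0+2) - 1 = 1, borrow out 1
  col 1: (0 - 1 borrow-in) - 1 → borrow from next column: (-1+2) - 1 = 0, borrow out 1
  col 2: (0 - 1 borrow-in) - 0 → borrow from next column: (-1+2) - 0 = 1, borrow out 1
  col 3: (1 - 1 borrow-in) - 1 → borrow from next column: (0+2) - 1 = 1, borrow out 1
  col 4: (0 - 1 borrow-in) - 0 → borrow from next column: (-1+2) - 0 = 1, borrow out 1
  col 5: (0 - 1 borrow-in) - 0 → borrow from next column: (-1+2) - 0 = 1, borrow out 1
  col 6: (1 - 1 borrow-in) - 0 → 0 - 0 = 0, borrow out 0
  col 7: (0 - 0 borrow-in) - 0 → 0 - 0 = 0, borrow out 0
  col 8: (0 - 0 borrow-in) - 0 → 0 - 0 = 0, borrow out 0
  col 9: (0 - 0 borrow-in) - 0 → 0 - 0 = 0, borrow out 0
  col 10: (1 - 0 borrow-in) - 1 → 1 - 1 = 0, borrow out 0
Reading bits MSB→LSB: 00000111101
Strip leading zeros: 111101
= 111101


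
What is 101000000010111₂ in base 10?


Positional values:
Bit 0: 1 × 2^0 = 1
Bit 1: 1 × 2^1 = 2
Bit 2: 1 × 2^2 = 4
Bit 4: 1 × 2^4 = 16
Bit 12: 1 × 2^12 = 4096
Bit 14: 1 × 2^14 = 16384
Sum = 1 + 2 + 4 + 16 + 4096 + 16384
= 20503


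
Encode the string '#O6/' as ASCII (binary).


String: '#O6/'  (4 characters)
Per-character ASCII lookup:
  '#': special character: '#' = 35 → 100011
  'O': uppercase starts at 65: 'O' = 65 + 14 = 79 → 1001111
  '6': digits start at 48: '6' = 48 + 6 = 54 → 110110
  '/': special character: '/' = 47 → 101111
= 100011 1001111 110110 101111


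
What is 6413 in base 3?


Divide by 3 repeatedly:
6413 ÷ 3 = 2137 remainder 2
2137 ÷ 3 = 712 remainder 1
712 ÷ 3 = 237 remainder 1
237 ÷ 3 = 79 remainder 0
79 ÷ 3 = 26 remainder 1
26 ÷ 3 = 8 remainder 2
8 ÷ 3 = 2 remainder 2
2 ÷ 3 = 0 remainder 2
Reading remainders bottom-up:
= 22210112


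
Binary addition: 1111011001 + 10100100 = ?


Align and add column by column (LSB to MSB, carry propagating):
  01111011001
+ 00010100100
  -----------
  col 0: 1 + 0 + 0 (carry in) = 1 → bit 1, carry out 0
  col 1: 0 + 0 + 0 (carry in) = 0 → bit 0, carry out 0
  col 2: 0 + 1 + 0 (carry in) = 1 → bit 1, carry out 0
  col 3: 1 + 0 + 0 (carry in) = 1 → bit 1, carry out 0
  col 4: 1 + 0 + 0 (carry in) = 1 → bit 1, carry out 0
  col 5: 0 + 1 + 0 (carry in) = 1 → bit 1, carry out 0
  col 6: 1 + 0 + 0 (carry in) = 1 → bit 1, carry out 0
  col 7: 1 + 1 + 0 (carry in) = 2 → bit 0, carry out 1
  col 8: 1 + 0 + 1 (carry in) = 2 → bit 0, carry out 1
  col 9: 1 + 0 + 1 (carry in) = 2 → bit 0, carry out 1
  col 10: 0 + 0 + 1 (carry in) = 1 → bit 1, carry out 0
Reading bits MSB→LSB: 10001111101
Strip leading zeros: 10001111101
= 10001111101


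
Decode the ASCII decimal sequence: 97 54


Codes (decimal): 97 54
Per-code ASCII lookup:
  97  (range 97-122: lowercase, 97 - 97 = 0) → 'a'
  54  (range 48-57: digits, 54 - 48 = 6) → '6'
= 'a6'


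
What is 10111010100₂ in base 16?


Group into 4-bit nibbles: 010111010100
  0101 = 5
  1101 = D
  0100 = 4
= 0x5D4


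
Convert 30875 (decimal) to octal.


Divide by 8 repeatedly:
30875 ÷ 8 = 3859 remainder 3
3859 ÷ 8 = 482 remainder 3
482 ÷ 8 = 60 remainder 2
60 ÷ 8 = 7 remainder 4
7 ÷ 8 = 0 remainder 7
Reading remainders bottom-up:
= 0o74233


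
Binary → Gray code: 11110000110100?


Binary: 11110000110100
Gray code: G = B XOR (B >> 1)
B >> 1 = 01111000011010
11110000110100 XOR 01111000011010:
  1 XOR 0 = 1
  1 XOR 1 = 0
  1 XOR 1 = 0
  1 XOR 1 = 0
  0 XOR 1 = 1
  0 XOR 0 = 0
  0 XOR 0 = 0
  0 XOR 0 = 0
  1 XOR 0 = 1
  1 XOR 1 = 0
  0 XOR 1 = 1
  1 XOR 0 = 1
  0 XOR 1 = 1
  0 XOR 0 = 0
= 10001000101110


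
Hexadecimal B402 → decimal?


Positional values:
Position 0: 2 × 16^0 = 2 × 1 = 2
Position 1: 0 × 16^1 = 0 × 16 = 0
Position 2: 4 × 16^2 = 4 × 256 = 1024
Position 3: B × 16^3 = 11 × 4096 = 45056
Sum = 2 + 0 + 1024 + 45056
= 46082


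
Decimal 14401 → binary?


Divide by 2 repeatedly:
14401 ÷ 2 = 7200 remainder 1
7200 ÷ 2 = 3600 remainder 0
3600 ÷ 2 = 1800 remainder 0
1800 ÷ 2 = 900 remainder 0
900 ÷ 2 = 450 remainder 0
450 ÷ 2 = 225 remainder 0
225 ÷ 2 = 112 remainder 1
112 ÷ 2 = 56 remainder 0
56 ÷ 2 = 28 remainder 0
28 ÷ 2 = 14 remainder 0
14 ÷ 2 = 7 remainder 0
7 ÷ 2 = 3 remainder 1
3 ÷ 2 = 1 remainder 1
1 ÷ 2 = 0 remainder 1
Reading remainders bottom-up:
= 11100001000001


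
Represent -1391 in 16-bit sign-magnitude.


Sign bit: 1 (negative)
Magnitude: 1391 = 000010101101111
= 1000010101101111


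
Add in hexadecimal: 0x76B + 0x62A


Align and add column by column (LSB to MSB, each column mod 16 with carry):
  076B
+ 062A
  ----
  col 0: B(11) + A(10) + 0 (carry in) = 21 → 5(5), carry out 1
  col 1: 6(6) + 2(2) + 1 (carry in) = 9 → 9(9), carry out 0
  col 2: 7(7) + 6(6) + 0 (carry in) = 13 → D(13), carry out 0
  col 3: 0(0) + 0(0) + 0 (carry in) = 0 → 0(0), carry out 0
Reading digits MSB→LSB: 0D95
Strip leading zeros: D95
= 0xD95


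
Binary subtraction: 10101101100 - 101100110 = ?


Align and subtract column by column (LSB to MSB, borrowing when needed):
  10101101100
- 00101100110
  -----------
  col 0: (0 - 0 borrow-in) - 0 → 0 - 0 = 0, borrow out 0
  col 1: (0 - 0 borrow-in) - 1 → borrow from next column: (0+2) - 1 = 1, borrow out 1
  col 2: (1 - 1 borrow-in) - 1 → borrow from next column: (0+2) - 1 = 1, borrow out 1
  col 3: (1 - 1 borrow-in) - 0 → 0 - 0 = 0, borrow out 0
  col 4: (0 - 0 borrow-in) - 0 → 0 - 0 = 0, borrow out 0
  col 5: (1 - 0 borrow-in) - 1 → 1 - 1 = 0, borrow out 0
  col 6: (1 - 0 borrow-in) - 1 → 1 - 1 = 0, borrow out 0
  col 7: (0 - 0 borrow-in) - 0 → 0 - 0 = 0, borrow out 0
  col 8: (1 - 0 borrow-in) - 1 → 1 - 1 = 0, borrow out 0
  col 9: (0 - 0 borrow-in) - 0 → 0 - 0 = 0, borrow out 0
  col 10: (1 - 0 borrow-in) - 0 → 1 - 0 = 1, borrow out 0
Reading bits MSB→LSB: 10000000110
Strip leading zeros: 10000000110
= 10000000110


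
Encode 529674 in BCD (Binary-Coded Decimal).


Each digit → 4-bit binary:
  5 → 0101
  2 → 0010
  9 → 1001
  6 → 0110
  7 → 0111
  4 → 0100
= 0101 0010 1001 0110 0111 0100


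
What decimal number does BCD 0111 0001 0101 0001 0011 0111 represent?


Each 4-bit group → digit:
  0111 → 7
  0001 → 1
  0101 → 5
  0001 → 1
  0011 → 3
  0111 → 7
= 715137


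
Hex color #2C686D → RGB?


Hex: #2C686D
R = 2C₁₆ = 44
G = 68₁₆ = 104
B = 6D₁₆ = 109
= RGB(44, 104, 109)


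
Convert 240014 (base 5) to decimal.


Positional values (base 5):
  4 × 5^0 = 4 × 1 = 4
  1 × 5^1 = 1 × 5 = 5
  0 × 5^2 = 0 × 25 = 0
  0 × 5^3 = 0 × 125 = 0
  4 × 5^4 = 4 × 625 = 2500
  2 × 5^5 = 2 × 3125 = 6250
Sum = 4 + 5 + 0 + 0 + 2500 + 6250
= 8759


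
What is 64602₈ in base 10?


Positional values:
Position 0: 2 × 8^0 = 2
Position 1: 0 × 8^1 = 0
Position 2: 6 × 8^2 = 384
Position 3: 4 × 8^3 = 2048
Position 4: 6 × 8^4 = 24576
Sum = 2 + 0 + 384 + 2048 + 24576
= 27010


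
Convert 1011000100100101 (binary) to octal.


Group into 3-bit groups: 001011000100100101
  001 = 1
  011 = 3
  000 = 0
  100 = 4
  100 = 4
  101 = 5
= 0o130445


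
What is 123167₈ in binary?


Each octal digit → 3 binary bits:
  1 = 001
  2 = 010
  3 = 011
  1 = 001
  6 = 110
  7 = 111
Concatenate: 001 010 011 001 110 111
= 001010011001110111


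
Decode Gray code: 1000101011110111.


Gray code: 1000101011110111
MSB stays the same: 1
Each subsequent bit = prev_binary XOR current_gray:
  B[1] = 1 XOR 0 = 1
  B[2] = 1 XOR 0 = 1
  B[3] = 1 XOR 0 = 1
  B[4] = 1 XOR 1 = 0
  B[5] = 0 XOR 0 = 0
  B[6] = 0 XOR 1 = 1
  B[7] = 1 XOR 0 = 1
  B[8] = 1 XOR 1 = 0
  B[9] = 0 XOR 1 = 1
  B[10] = 1 XOR 1 = 0
  B[11] = 0 XOR 1 = 1
  B[12] = 1 XOR 0 = 1
  B[13] = 1 XOR 1 = 0
  B[14] = 0 XOR 1 = 1
  B[15] = 1 XOR 1 = 0
= 1111001101011010 (62298 decimal)


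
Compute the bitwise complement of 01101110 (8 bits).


Original: 01101110
Invert all bits:
  bit 0: 0 → 1
  bit 1: 1 → 0
  bit 2: 1 → 0
  bit 3: 0 → 1
  bit 4: 1 → 0
  bit 5: 1 → 0
  bit 6: 1 → 0
  bit 7: 0 → 1
= 10010001


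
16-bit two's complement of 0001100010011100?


Original: 0001100010011100
Step 1 - Invert all bits: 1110011101100011
Step 2 - Add 1: 1110011101100011 + 1
= 1110011101100100 (represents -6300)


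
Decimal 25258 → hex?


Divide by 16 repeatedly:
25258 ÷ 16 = 1578 remainder 10 (A)
1578 ÷ 16 = 98 remainder 10 (A)
98 ÷ 16 = 6 remainder 2 (2)
6 ÷ 16 = 0 remainder 6 (6)
Reading remainders bottom-up:
= 0x62AA


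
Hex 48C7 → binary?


Each hex digit → 4 binary bits:
  4 = 0100
  8 = 1000
  C = 1100
  7 = 0111
Concatenate: 0100 1000 1100 0111
= 0100100011000111


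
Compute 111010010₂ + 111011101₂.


Align and add column by column (LSB to MSB, carry propagating):
  0111010010
+ 0111011101
  ----------
  col 0: 0 + 1 + 0 (carry in) = 1 → bit 1, carry out 0
  col 1: 1 + 0 + 0 (carry in) = 1 → bit 1, carry out 0
  col 2: 0 + 1 + 0 (carry in) = 1 → bit 1, carry out 0
  col 3: 0 + 1 + 0 (carry in) = 1 → bit 1, carry out 0
  col 4: 1 + 1 + 0 (carry in) = 2 → bit 0, carry out 1
  col 5: 0 + 0 + 1 (carry in) = 1 → bit 1, carry out 0
  col 6: 1 + 1 + 0 (carry in) = 2 → bit 0, carry out 1
  col 7: 1 + 1 + 1 (carry in) = 3 → bit 1, carry out 1
  col 8: 1 + 1 + 1 (carry in) = 3 → bit 1, carry out 1
  col 9: 0 + 0 + 1 (carry in) = 1 → bit 1, carry out 0
Reading bits MSB→LSB: 1110101111
Strip leading zeros: 1110101111
= 1110101111


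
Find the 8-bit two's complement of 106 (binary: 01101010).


Original: 01101010
Step 1 - Invert all bits: 10010101
Step 2 - Add 1: 10010101 + 1
= 10010110 (represents -106)


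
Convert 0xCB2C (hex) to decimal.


Positional values:
Position 0: C × 16^0 = 12 × 1 = 12
Position 1: 2 × 16^1 = 2 × 16 = 32
Position 2: B × 16^2 = 11 × 256 = 2816
Position 3: C × 16^3 = 12 × 4096 = 49152
Sum = 12 + 32 + 2816 + 49152
= 52012


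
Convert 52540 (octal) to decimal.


Positional values:
Position 0: 0 × 8^0 = 0
Position 1: 4 × 8^1 = 32
Position 2: 5 × 8^2 = 320
Position 3: 2 × 8^3 = 1024
Position 4: 5 × 8^4 = 20480
Sum = 0 + 32 + 320 + 1024 + 20480
= 21856


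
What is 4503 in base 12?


Divide by 12 repeatedly:
4503 ÷ 12 = 375 remainder 3
375 ÷ 12 = 31 remainder 3
31 ÷ 12 = 2 remainder 7
2 ÷ 12 = 0 remainder 2
Reading remainders bottom-up:
= 2733


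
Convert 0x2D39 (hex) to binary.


Each hex digit → 4 binary bits:
  2 = 0010
  D = 1101
  3 = 0011
  9 = 1001
Concatenate: 0010 1101 0011 1001
= 0010110100111001


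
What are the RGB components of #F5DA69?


Hex: #F5DA69
R = F5₁₆ = 245
G = DA₁₆ = 218
B = 69₁₆ = 105
= RGB(245, 218, 105)


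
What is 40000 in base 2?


Divide by 2 repeatedly:
40000 ÷ 2 = 20000 remainder 0
20000 ÷ 2 = 10000 remainder 0
10000 ÷ 2 = 5000 remainder 0
5000 ÷ 2 = 2500 remainder 0
2500 ÷ 2 = 1250 remainder 0
1250 ÷ 2 = 625 remainder 0
625 ÷ 2 = 312 remainder 1
312 ÷ 2 = 156 remainder 0
156 ÷ 2 = 78 remainder 0
78 ÷ 2 = 39 remainder 0
39 ÷ 2 = 19 remainder 1
19 ÷ 2 = 9 remainder 1
9 ÷ 2 = 4 remainder 1
4 ÷ 2 = 2 remainder 0
2 ÷ 2 = 1 remainder 0
1 ÷ 2 = 0 remainder 1
Reading remainders bottom-up:
= 1001110001000000


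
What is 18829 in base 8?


Divide by 8 repeatedly:
18829 ÷ 8 = 2353 remainder 5
2353 ÷ 8 = 294 remainder 1
294 ÷ 8 = 36 remainder 6
36 ÷ 8 = 4 remainder 4
4 ÷ 8 = 0 remainder 4
Reading remainders bottom-up:
= 0o44615


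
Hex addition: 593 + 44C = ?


Align and add column by column (LSB to MSB, each column mod 16 with carry):
  0593
+ 044C
  ----
  col 0: 3(3) + C(12) + 0 (carry in) = 15 → F(15), carry out 0
  col 1: 9(9) + 4(4) + 0 (carry in) = 13 → D(13), carry out 0
  col 2: 5(5) + 4(4) + 0 (carry in) = 9 → 9(9), carry out 0
  col 3: 0(0) + 0(0) + 0 (carry in) = 0 → 0(0), carry out 0
Reading digits MSB→LSB: 09DF
Strip leading zeros: 9DF
= 0x9DF


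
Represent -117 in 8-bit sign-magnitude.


Sign bit: 1 (negative)
Magnitude: 117 = 1110101
= 11110101


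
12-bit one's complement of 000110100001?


Original: 000110100001
Invert all bits:
  bit 0: 0 → 1
  bit 1: 0 → 1
  bit 2: 0 → 1
  bit 3: 1 → 0
  bit 4: 1 → 0
  bit 5: 0 → 1
  bit 6: 1 → 0
  bit 7: 0 → 1
  bit 8: 0 → 1
  bit 9: 0 → 1
  bit 10: 0 → 1
  bit 11: 1 → 0
= 111001011110


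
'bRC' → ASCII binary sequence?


String: 'bRC'  (3 characters)
Per-character ASCII lookup:
  'b': lowercase starts at 97: 'b' = 97 + 1 = 98 → 1100010
  'R': uppercase starts at 65: 'R' = 65 + 17 = 82 → 1010010
  'C': uppercase starts at 65: 'C' = 65 + 2 = 67 → 1000011
= 1100010 1010010 1000011


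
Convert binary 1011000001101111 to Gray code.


Binary: 1011000001101111
Gray code: G = B XOR (B >> 1)
B >> 1 = 0101100000110111
1011000001101111 XOR 0101100000110111:
  1 XOR 0 = 1
  0 XOR 1 = 1
  1 XOR 0 = 1
  1 XOR 1 = 0
  0 XOR 1 = 1
  0 XOR 0 = 0
  0 XOR 0 = 0
  0 XOR 0 = 0
  0 XOR 0 = 0
  1 XOR 0 = 1
  1 XOR 1 = 0
  0 XOR 1 = 1
  1 XOR 0 = 1
  1 XOR 1 = 0
  1 XOR 1 = 0
  1 XOR 1 = 0
= 1110100001011000


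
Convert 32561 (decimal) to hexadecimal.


Divide by 16 repeatedly:
32561 ÷ 16 = 2035 remainder 1 (1)
2035 ÷ 16 = 127 remainder 3 (3)
127 ÷ 16 = 7 remainder 15 (F)
7 ÷ 16 = 0 remainder 7 (7)
Reading remainders bottom-up:
= 0x7F31


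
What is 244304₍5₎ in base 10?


Positional values (base 5):
  4 × 5^0 = 4 × 1 = 4
  0 × 5^1 = 0 × 5 = 0
  3 × 5^2 = 3 × 25 = 75
  4 × 5^3 = 4 × 125 = 500
  4 × 5^4 = 4 × 625 = 2500
  2 × 5^5 = 2 × 3125 = 6250
Sum = 4 + 0 + 75 + 500 + 2500 + 6250
= 9329


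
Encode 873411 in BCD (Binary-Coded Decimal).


Each digit → 4-bit binary:
  8 → 1000
  7 → 0111
  3 → 0011
  4 → 0100
  1 → 0001
  1 → 0001
= 1000 0111 0011 0100 0001 0001


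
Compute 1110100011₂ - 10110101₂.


Align and subtract column by column (LSB to MSB, borrowing when needed):
  1110100011
- 0010110101
  ----------
  col 0: (1 - 0 borrow-in) - 1 → 1 - 1 = 0, borrow out 0
  col 1: (1 - 0 borrow-in) - 0 → 1 - 0 = 1, borrow out 0
  col 2: (0 - 0 borrow-in) - 1 → borrow from next column: (0+2) - 1 = 1, borrow out 1
  col 3: (0 - 1 borrow-in) - 0 → borrow from next column: (-1+2) - 0 = 1, borrow out 1
  col 4: (0 - 1 borrow-in) - 1 → borrow from next column: (-1+2) - 1 = 0, borrow out 1
  col 5: (1 - 1 borrow-in) - 1 → borrow from next column: (0+2) - 1 = 1, borrow out 1
  col 6: (0 - 1 borrow-in) - 0 → borrow from next column: (-1+2) - 0 = 1, borrow out 1
  col 7: (1 - 1 borrow-in) - 1 → borrow from next column: (0+2) - 1 = 1, borrow out 1
  col 8: (1 - 1 borrow-in) - 0 → 0 - 0 = 0, borrow out 0
  col 9: (1 - 0 borrow-in) - 0 → 1 - 0 = 1, borrow out 0
Reading bits MSB→LSB: 1011101110
Strip leading zeros: 1011101110
= 1011101110


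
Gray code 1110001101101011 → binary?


Gray code: 1110001101101011
MSB stays the same: 1
Each subsequent bit = prev_binary XOR current_gray:
  B[1] = 1 XOR 1 = 0
  B[2] = 0 XOR 1 = 1
  B[3] = 1 XOR 0 = 1
  B[4] = 1 XOR 0 = 1
  B[5] = 1 XOR 0 = 1
  B[6] = 1 XOR 1 = 0
  B[7] = 0 XOR 1 = 1
  B[8] = 1 XOR 0 = 1
  B[9] = 1 XOR 1 = 0
  B[10] = 0 XOR 1 = 1
  B[11] = 1 XOR 0 = 1
  B[12] = 1 XOR 1 = 0
  B[13] = 0 XOR 0 = 0
  B[14] = 0 XOR 1 = 1
  B[15] = 1 XOR 1 = 0
= 1011110110110010 (48562 decimal)


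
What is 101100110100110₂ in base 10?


Positional values:
Bit 1: 1 × 2^1 = 2
Bit 2: 1 × 2^2 = 4
Bit 5: 1 × 2^5 = 32
Bit 7: 1 × 2^7 = 128
Bit 8: 1 × 2^8 = 256
Bit 11: 1 × 2^11 = 2048
Bit 12: 1 × 2^12 = 4096
Bit 14: 1 × 2^14 = 16384
Sum = 2 + 4 + 32 + 128 + 256 + 2048 + 4096 + 16384
= 22950


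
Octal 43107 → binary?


Each octal digit → 3 binary bits:
  4 = 100
  3 = 011
  1 = 001
  0 = 000
  7 = 111
Concatenate: 100 011 001 000 111
= 100011001000111


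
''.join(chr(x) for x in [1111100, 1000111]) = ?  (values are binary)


Codes (binary): 1111100 1000111
Per-code ASCII lookup:
  1111100 = 124  (special character) → '|'
  1000111 = 71  (range 65-90: uppercase, 71 - 65 = 6) → 'G'
= '|G'


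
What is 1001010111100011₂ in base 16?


Group into 4-bit nibbles: 1001010111100011
  1001 = 9
  0101 = 5
  1110 = E
  0011 = 3
= 0x95E3


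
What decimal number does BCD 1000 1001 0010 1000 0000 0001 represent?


Each 4-bit group → digit:
  1000 → 8
  1001 → 9
  0010 → 2
  1000 → 8
  0000 → 0
  0001 → 1
= 892801


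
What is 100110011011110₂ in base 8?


Group into 3-bit groups: 100110011011110
  100 = 4
  110 = 6
  011 = 3
  011 = 3
  110 = 6
= 0o46336


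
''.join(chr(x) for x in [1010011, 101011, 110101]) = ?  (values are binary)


Codes (binary): 1010011 101011 110101
Per-code ASCII lookup:
  1010011 = 83  (range 65-90: uppercase, 83 - 65 = 18) → 'S'
  101011 = 43  (special character) → '+'
  110101 = 53  (range 48-57: digits, 53 - 48 = 5) → '5'
= 'S+5'


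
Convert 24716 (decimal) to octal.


Divide by 8 repeatedly:
24716 ÷ 8 = 3089 remainder 4
3089 ÷ 8 = 386 remainder 1
386 ÷ 8 = 48 remainder 2
48 ÷ 8 = 6 remainder 0
6 ÷ 8 = 0 remainder 6
Reading remainders bottom-up:
= 0o60214


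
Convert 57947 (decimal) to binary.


Divide by 2 repeatedly:
57947 ÷ 2 = 28973 remainder 1
28973 ÷ 2 = 14486 remainder 1
14486 ÷ 2 = 7243 remainder 0
7243 ÷ 2 = 3621 remainder 1
3621 ÷ 2 = 1810 remainder 1
1810 ÷ 2 = 905 remainder 0
905 ÷ 2 = 452 remainder 1
452 ÷ 2 = 226 remainder 0
226 ÷ 2 = 113 remainder 0
113 ÷ 2 = 56 remainder 1
56 ÷ 2 = 28 remainder 0
28 ÷ 2 = 14 remainder 0
14 ÷ 2 = 7 remainder 0
7 ÷ 2 = 3 remainder 1
3 ÷ 2 = 1 remainder 1
1 ÷ 2 = 0 remainder 1
Reading remainders bottom-up:
= 1110001001011011
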